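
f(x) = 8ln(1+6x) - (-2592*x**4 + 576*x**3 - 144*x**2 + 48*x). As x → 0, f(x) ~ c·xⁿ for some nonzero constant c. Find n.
5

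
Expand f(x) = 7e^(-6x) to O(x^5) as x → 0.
7 - 42*x + 126*x**2 - 252*x**3 + 378*x**4 + O(x**5)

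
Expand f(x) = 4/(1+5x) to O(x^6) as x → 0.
4 - 20*x + 100*x**2 - 500*x**3 + 2500*x**4 - 12500*x**5 + O(x**6)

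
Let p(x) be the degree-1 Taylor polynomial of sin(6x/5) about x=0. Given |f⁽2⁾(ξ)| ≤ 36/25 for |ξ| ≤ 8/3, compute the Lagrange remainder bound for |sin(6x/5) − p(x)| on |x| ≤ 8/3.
128/25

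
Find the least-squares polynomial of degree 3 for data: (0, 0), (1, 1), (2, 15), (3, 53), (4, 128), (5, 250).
1/63 + (-607/378)x + (163/252)x² + (209/108)x³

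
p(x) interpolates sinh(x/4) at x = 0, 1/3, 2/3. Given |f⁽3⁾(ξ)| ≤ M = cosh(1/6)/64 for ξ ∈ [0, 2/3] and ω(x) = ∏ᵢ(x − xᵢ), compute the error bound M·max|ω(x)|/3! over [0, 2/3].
sqrt(3)*cosh(1/6)/46656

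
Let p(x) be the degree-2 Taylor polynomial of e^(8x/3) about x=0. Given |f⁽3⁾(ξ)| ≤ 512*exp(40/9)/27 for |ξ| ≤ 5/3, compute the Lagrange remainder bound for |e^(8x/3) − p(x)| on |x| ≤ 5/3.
32000*exp(40/9)/2187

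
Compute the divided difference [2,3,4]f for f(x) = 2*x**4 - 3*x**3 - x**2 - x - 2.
82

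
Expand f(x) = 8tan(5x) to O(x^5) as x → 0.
40*x + 1000*x**3/3 + O(x**5)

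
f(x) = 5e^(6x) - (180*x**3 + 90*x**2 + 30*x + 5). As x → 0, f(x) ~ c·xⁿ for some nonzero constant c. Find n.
4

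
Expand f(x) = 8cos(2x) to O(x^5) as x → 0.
8 - 16*x**2 + 16*x**4/3 + O(x**5)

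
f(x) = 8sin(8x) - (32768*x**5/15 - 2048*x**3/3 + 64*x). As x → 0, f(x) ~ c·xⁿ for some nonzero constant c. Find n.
7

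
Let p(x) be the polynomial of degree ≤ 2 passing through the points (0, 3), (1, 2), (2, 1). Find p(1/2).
5/2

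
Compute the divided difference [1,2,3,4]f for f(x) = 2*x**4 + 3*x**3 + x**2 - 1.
23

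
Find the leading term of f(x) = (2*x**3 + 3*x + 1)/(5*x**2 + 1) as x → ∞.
2*x/5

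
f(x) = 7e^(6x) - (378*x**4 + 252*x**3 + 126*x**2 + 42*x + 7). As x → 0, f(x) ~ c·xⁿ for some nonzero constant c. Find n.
5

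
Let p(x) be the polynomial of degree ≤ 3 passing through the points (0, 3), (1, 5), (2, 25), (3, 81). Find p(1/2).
23/8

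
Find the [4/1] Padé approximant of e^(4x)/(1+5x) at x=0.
(52128*x**4/4235 + 130528*x**3/12705 + 34008*x**2/4235 + 16812*x/4235 + 1)/(21047*x/4235 + 1)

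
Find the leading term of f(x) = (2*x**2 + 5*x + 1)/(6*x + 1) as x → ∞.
x/3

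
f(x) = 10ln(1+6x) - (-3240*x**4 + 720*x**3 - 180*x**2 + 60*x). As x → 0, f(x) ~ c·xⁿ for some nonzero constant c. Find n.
5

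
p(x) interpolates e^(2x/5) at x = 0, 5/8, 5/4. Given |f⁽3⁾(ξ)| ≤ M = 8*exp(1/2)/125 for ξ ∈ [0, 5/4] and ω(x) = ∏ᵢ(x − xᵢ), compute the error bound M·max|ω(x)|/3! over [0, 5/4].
sqrt(3)*exp(1/2)/1728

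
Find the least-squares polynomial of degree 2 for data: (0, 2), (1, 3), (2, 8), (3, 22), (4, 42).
81/35 + (-247/70)x + (47/14)x²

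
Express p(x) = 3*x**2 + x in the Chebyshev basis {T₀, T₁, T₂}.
(3/2)T₀ + T₁ + (3/2)T₂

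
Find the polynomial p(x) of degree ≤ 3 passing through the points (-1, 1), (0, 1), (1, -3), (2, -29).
-3*x**3 - 2*x**2 + x + 1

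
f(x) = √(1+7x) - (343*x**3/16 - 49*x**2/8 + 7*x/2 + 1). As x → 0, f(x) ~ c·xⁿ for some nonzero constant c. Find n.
4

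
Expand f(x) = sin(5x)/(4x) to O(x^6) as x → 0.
5/4 - 125*x**2/24 + 625*x**4/96 + O(x**6)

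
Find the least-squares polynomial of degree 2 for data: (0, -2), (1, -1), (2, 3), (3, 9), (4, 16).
-11/5 + (3/5)x + x²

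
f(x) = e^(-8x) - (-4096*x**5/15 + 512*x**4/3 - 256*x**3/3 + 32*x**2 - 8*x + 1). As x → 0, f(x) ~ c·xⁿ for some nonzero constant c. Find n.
6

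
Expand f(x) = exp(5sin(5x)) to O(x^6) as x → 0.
1 + 25*x + 625*x**2/2 + 2500*x**3 + 109375*x**4/8 + 146875*x**5/3 + O(x**6)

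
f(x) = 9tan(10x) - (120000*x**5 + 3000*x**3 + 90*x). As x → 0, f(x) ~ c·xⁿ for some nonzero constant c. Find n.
7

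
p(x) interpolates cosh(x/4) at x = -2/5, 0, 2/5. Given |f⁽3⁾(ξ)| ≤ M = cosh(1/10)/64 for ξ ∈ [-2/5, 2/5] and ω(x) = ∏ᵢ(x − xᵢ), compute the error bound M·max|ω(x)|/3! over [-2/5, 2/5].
sqrt(3)*cosh(1/10)/27000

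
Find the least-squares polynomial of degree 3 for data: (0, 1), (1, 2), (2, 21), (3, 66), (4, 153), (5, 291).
19/21 + (-349/126)x + (193/84)x² + (71/36)x³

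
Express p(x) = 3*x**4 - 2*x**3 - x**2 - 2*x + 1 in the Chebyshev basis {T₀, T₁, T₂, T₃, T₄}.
(13/8)T₀ + (-7/2)T₁ + T₂ + (-1/2)T₃ + (3/8)T₄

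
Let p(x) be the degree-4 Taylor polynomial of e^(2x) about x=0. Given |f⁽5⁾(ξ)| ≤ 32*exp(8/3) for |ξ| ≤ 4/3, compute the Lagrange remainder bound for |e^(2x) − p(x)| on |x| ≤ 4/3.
4096*exp(8/3)/3645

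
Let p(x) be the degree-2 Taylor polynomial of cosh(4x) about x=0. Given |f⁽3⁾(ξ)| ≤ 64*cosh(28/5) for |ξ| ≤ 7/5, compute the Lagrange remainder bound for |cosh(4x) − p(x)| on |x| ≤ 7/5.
10976*cosh(28/5)/375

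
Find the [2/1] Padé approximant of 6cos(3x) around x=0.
6 - 27*x**2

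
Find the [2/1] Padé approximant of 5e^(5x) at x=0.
(125*x**2/6 + 50*x/3 + 5)/(1 - 5*x/3)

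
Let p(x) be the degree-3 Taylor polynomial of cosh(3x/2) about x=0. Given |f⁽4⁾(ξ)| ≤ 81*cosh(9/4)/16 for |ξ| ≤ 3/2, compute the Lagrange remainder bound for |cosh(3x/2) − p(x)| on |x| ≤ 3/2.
2187*cosh(9/4)/2048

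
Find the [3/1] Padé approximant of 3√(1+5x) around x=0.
(-375*x**3/64 + 225*x**2/16 + 135*x/8 + 3)/(25*x/8 + 1)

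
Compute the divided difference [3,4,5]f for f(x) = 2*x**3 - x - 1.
24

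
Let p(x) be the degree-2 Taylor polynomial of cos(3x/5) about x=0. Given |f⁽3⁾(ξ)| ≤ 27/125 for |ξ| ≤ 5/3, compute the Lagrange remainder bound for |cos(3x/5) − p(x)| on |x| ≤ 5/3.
1/6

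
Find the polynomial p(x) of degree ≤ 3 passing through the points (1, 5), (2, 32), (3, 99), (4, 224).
3*x**3 + 2*x**2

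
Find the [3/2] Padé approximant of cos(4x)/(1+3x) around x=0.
(56*x**3 - 56*x**2/3 - 3*x + 1)/(1 - 59*x**2/3)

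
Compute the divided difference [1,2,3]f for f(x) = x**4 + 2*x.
25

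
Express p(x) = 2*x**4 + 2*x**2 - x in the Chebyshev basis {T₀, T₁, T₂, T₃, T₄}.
(7/4)T₀ - T₁ + (2)T₂ + (1/4)T₄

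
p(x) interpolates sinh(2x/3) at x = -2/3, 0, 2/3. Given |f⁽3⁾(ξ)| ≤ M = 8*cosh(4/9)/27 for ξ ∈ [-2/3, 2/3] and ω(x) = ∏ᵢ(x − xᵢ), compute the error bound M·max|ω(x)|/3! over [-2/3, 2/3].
64*sqrt(3)*cosh(4/9)/19683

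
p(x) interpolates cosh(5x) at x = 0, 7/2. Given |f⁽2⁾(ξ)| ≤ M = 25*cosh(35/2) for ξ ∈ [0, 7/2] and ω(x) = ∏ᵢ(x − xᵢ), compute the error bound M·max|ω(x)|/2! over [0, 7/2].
1225*cosh(35/2)/32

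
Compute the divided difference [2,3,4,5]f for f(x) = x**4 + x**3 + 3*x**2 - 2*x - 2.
15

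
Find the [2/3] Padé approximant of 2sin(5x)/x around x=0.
(10 - 175*x**2/6)/(5*x**2/4 + 1)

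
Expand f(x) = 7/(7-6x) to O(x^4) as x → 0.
1 + 6*x/7 + 36*x**2/49 + 216*x**3/343 + O(x**4)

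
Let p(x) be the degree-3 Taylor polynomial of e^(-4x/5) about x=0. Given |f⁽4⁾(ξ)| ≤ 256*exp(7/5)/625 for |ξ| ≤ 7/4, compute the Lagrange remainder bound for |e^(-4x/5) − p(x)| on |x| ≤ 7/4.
2401*exp(7/5)/15000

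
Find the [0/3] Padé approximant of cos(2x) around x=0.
1/(2*x**2 + 1)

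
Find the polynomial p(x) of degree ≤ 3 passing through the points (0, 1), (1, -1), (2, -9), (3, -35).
-2*x**3 + 3*x**2 - 3*x + 1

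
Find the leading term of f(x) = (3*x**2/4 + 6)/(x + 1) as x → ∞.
3*x/4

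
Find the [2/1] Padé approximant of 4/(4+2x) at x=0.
1/(x/2 + 1)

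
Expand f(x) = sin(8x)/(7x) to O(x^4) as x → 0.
8/7 - 256*x**2/21 + O(x**4)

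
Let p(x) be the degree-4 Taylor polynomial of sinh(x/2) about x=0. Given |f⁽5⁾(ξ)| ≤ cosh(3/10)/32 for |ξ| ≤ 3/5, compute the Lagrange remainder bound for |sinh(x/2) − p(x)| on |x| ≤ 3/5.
81*cosh(3/10)/4000000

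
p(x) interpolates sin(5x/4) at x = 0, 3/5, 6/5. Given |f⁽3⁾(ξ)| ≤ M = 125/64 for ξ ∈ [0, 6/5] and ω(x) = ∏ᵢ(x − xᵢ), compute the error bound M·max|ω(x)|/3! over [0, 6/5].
sqrt(3)/64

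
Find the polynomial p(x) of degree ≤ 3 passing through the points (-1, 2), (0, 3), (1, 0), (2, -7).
-2*x**2 - x + 3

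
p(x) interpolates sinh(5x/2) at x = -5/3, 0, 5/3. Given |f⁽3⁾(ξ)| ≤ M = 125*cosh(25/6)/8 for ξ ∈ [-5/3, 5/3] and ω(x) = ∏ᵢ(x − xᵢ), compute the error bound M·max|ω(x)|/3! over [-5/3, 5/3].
15625*sqrt(3)*cosh(25/6)/5832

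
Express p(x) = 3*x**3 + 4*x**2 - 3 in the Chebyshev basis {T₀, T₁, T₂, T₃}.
-T₀ + (9/4)T₁ + (2)T₂ + (3/4)T₃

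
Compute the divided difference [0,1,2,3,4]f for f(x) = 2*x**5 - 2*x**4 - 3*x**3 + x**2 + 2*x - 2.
18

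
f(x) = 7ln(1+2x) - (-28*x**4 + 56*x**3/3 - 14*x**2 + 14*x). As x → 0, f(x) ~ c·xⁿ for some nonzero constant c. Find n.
5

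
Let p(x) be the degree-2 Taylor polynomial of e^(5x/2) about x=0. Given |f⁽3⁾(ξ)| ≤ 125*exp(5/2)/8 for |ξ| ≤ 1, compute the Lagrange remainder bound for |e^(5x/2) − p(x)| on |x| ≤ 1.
125*exp(5/2)/48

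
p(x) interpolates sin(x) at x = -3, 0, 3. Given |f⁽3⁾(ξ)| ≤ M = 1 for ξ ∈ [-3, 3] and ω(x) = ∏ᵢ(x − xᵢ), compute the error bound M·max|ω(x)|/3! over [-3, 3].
sqrt(3)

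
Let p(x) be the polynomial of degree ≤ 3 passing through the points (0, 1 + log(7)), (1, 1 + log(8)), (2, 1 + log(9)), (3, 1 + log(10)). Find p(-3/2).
1 + log(5064403678929*2**(3/8)*3**(7/8)*5**(13/16)*7**(9/16)/34359738368000)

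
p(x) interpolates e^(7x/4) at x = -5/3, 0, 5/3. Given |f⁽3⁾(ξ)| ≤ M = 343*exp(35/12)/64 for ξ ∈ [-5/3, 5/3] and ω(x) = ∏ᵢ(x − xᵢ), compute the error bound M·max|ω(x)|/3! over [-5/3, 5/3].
42875*sqrt(3)*exp(35/12)/46656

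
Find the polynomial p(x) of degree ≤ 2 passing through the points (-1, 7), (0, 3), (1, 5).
3*x**2 - x + 3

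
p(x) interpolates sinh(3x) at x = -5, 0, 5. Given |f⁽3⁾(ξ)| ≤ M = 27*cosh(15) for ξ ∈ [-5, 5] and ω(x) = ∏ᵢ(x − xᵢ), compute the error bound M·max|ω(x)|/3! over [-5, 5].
125*sqrt(3)*cosh(15)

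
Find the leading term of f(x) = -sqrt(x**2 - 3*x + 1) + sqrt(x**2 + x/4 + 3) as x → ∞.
13/8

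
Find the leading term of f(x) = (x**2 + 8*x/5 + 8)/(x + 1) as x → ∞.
x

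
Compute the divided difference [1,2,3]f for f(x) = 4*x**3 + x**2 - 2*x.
25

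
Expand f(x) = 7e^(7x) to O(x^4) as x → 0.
7 + 49*x + 343*x**2/2 + 2401*x**3/6 + O(x**4)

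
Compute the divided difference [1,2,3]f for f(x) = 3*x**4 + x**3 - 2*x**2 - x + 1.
79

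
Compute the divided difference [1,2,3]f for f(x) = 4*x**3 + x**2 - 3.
25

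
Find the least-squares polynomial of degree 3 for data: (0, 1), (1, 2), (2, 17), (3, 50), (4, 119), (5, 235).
2/3 + (14/9)x + (-13/12)x² + (73/36)x³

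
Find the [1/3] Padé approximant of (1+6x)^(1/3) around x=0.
(5*x + 1)/(8*x**3/3 - 2*x**2 + 3*x + 1)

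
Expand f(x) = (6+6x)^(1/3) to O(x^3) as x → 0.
6**(1/3) + 6**(1/3)*x/3 - 6**(1/3)*x**2/9 + O(x**3)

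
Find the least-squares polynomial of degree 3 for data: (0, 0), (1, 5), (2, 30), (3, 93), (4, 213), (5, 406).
1/18 + (467/756)x + (305/252)x² + (161/54)x³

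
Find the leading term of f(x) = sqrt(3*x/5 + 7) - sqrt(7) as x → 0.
3*sqrt(7)*x/70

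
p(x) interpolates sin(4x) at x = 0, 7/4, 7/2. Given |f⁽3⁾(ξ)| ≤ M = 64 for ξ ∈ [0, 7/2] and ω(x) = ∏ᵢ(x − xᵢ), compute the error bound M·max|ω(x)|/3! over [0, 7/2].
343*sqrt(3)/27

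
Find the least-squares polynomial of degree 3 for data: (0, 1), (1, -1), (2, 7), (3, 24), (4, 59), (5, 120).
40/63 + (-296/189)x + (31/252)x² + (107/108)x³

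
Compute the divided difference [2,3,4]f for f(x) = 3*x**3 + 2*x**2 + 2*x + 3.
29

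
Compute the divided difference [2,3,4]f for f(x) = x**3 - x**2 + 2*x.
8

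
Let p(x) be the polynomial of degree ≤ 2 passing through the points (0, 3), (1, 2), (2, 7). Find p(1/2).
7/4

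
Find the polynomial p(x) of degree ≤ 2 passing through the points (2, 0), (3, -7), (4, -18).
-2*x**2 + 3*x + 2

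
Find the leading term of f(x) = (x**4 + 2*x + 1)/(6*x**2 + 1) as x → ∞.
x**2/6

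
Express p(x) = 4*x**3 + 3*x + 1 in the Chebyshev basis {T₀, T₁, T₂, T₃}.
T₀ + (6)T₁ + T₃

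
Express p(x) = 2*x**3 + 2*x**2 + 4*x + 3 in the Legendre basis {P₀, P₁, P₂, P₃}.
(11/3)P₀ + (26/5)P₁ + (4/3)P₂ + (4/5)P₃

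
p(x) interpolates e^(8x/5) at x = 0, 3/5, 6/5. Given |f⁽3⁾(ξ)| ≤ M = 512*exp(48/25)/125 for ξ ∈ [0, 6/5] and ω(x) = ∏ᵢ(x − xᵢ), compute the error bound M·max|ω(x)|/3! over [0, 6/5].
512*sqrt(3)*exp(48/25)/15625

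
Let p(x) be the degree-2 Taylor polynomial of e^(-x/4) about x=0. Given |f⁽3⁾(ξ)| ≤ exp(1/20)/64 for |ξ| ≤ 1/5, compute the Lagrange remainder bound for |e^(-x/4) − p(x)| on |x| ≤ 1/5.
exp(1/20)/48000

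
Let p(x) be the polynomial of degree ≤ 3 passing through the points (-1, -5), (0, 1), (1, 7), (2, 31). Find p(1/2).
23/8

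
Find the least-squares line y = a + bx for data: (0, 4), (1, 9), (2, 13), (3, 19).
a = 39/10, b = 49/10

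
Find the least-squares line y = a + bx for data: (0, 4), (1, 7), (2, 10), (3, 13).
a = 4, b = 3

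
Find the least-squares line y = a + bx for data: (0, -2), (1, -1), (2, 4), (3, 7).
a = -14/5, b = 16/5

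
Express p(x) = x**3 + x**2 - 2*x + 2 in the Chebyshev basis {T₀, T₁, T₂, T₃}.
(5/2)T₀ + (-5/4)T₁ + (1/2)T₂ + (1/4)T₃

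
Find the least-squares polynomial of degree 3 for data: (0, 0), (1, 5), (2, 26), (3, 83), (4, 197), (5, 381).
3/14 + (137/84)x + (-1/2)x² + (37/12)x³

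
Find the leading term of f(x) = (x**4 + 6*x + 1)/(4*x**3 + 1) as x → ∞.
x/4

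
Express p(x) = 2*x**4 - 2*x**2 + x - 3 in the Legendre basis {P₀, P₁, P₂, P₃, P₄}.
(-49/15)P₀ + P₁ + (-4/21)P₂ + (16/35)P₄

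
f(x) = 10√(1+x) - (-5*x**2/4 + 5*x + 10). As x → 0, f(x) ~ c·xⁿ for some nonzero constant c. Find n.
3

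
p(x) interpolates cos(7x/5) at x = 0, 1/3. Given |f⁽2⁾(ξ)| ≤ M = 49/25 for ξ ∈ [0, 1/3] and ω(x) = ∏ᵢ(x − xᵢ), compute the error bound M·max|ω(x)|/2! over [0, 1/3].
49/1800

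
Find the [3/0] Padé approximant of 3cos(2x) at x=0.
3 - 6*x**2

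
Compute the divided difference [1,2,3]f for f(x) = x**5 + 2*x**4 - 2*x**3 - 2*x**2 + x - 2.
126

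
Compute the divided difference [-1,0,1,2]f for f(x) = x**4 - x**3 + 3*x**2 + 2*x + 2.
1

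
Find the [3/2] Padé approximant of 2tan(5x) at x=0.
(-50*x**3/3 + 10*x)/(1 - 10*x**2)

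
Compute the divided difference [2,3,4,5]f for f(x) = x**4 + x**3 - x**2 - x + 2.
15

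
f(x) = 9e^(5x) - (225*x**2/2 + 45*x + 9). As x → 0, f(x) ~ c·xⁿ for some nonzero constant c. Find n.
3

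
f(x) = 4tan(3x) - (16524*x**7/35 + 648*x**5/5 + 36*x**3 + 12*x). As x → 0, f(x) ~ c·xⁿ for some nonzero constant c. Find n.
9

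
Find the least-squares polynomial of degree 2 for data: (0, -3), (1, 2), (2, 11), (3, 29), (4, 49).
-106/35 + (137/70)x + (39/14)x²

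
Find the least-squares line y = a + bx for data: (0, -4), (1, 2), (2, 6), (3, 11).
a = -18/5, b = 49/10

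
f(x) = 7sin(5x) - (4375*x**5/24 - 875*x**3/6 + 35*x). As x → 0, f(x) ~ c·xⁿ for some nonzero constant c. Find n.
7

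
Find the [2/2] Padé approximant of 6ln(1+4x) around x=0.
24*x*(2*x + 1)/(8*x**2/3 + 4*x + 1)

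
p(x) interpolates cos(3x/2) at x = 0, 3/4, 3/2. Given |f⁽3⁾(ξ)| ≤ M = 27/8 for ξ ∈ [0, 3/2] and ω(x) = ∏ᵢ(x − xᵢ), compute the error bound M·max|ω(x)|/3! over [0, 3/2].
27*sqrt(3)/512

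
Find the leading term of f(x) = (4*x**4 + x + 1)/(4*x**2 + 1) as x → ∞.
x**2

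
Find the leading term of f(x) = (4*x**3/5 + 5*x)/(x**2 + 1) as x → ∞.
4*x/5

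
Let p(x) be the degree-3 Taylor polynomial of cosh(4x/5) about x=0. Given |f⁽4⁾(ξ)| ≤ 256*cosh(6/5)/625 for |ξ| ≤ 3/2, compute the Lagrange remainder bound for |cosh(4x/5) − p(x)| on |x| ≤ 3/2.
54*cosh(6/5)/625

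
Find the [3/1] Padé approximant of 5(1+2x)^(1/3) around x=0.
(-40*x**3/81 + 20*x**2/9 + 10*x + 5)/(4*x/3 + 1)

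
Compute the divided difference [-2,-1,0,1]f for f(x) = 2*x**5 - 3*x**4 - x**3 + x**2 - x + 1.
15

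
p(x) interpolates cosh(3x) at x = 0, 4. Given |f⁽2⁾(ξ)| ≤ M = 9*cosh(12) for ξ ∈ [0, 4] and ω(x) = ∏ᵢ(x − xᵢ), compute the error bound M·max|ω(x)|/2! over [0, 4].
18*cosh(12)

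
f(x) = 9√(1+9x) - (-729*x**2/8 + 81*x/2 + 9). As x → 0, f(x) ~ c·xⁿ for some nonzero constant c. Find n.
3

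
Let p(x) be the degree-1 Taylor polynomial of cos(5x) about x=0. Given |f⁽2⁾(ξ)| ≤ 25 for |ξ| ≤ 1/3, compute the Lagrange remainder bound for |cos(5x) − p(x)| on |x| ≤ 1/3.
25/18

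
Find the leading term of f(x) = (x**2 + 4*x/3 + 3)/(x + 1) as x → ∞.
x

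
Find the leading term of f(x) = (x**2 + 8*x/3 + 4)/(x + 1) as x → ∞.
x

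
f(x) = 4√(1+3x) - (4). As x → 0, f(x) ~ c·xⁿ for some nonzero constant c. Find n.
1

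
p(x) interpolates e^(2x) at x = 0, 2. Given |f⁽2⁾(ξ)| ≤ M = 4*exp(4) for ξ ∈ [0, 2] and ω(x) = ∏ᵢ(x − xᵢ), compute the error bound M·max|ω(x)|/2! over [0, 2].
2*exp(4)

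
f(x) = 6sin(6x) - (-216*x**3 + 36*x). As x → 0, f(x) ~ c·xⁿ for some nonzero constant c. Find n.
5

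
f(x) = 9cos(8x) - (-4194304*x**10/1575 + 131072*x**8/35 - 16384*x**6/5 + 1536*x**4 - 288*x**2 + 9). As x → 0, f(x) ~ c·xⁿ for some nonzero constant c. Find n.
12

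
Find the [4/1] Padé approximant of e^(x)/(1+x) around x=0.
(53*x**4/1080 + 7*x**3/45 + x**2/2 + 44*x/45 + 1)/(44*x/45 + 1)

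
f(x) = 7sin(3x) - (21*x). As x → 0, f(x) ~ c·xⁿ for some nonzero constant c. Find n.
3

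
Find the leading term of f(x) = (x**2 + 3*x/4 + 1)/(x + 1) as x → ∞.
x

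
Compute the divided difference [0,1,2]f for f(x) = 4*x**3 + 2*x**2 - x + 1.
14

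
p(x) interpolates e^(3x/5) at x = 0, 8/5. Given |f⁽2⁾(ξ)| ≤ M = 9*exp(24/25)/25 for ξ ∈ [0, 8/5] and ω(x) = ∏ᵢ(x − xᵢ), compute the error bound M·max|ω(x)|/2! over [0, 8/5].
72*exp(24/25)/625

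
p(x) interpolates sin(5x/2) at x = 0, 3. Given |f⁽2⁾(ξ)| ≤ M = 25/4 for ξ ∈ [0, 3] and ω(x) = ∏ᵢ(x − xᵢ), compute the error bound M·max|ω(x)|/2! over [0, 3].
225/32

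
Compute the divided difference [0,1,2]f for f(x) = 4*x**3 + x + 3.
12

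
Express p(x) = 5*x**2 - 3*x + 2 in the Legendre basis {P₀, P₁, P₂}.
(11/3)P₀ + (-3)P₁ + (10/3)P₂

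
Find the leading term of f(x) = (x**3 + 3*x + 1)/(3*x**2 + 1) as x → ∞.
x/3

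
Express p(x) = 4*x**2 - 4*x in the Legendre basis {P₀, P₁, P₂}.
(4/3)P₀ + (-4)P₁ + (8/3)P₂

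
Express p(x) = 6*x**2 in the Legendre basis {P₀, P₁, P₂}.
(2)P₀ + (4)P₂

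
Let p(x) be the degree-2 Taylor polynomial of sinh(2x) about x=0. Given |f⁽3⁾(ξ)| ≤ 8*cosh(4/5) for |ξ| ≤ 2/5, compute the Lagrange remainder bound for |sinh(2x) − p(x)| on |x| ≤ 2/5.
32*cosh(4/5)/375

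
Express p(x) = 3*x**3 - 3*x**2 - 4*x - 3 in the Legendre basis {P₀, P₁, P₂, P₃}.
(-4)P₀ + (-11/5)P₁ + (-2)P₂ + (6/5)P₃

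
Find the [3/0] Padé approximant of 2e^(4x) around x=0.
64*x**3/3 + 16*x**2 + 8*x + 2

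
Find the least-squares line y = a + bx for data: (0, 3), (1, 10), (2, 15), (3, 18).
a = 4, b = 5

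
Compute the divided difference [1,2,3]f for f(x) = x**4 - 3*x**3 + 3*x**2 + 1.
10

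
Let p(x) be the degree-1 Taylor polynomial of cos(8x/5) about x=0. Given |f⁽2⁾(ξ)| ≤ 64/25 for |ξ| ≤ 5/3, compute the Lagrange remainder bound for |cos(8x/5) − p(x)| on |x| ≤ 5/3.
32/9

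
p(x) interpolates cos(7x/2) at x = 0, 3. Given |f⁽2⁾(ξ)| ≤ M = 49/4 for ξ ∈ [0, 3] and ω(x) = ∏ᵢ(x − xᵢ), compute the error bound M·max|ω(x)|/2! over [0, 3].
441/32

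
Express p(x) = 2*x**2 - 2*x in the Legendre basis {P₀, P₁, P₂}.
(2/3)P₀ + (-2)P₁ + (4/3)P₂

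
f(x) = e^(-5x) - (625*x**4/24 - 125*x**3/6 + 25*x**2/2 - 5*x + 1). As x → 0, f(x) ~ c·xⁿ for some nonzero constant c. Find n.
5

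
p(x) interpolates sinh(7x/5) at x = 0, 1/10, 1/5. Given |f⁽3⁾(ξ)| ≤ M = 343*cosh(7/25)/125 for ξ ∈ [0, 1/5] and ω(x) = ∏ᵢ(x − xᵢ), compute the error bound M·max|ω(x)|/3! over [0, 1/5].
343*sqrt(3)*cosh(7/25)/3375000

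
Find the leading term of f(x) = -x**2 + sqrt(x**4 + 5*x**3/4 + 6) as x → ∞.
5*x/8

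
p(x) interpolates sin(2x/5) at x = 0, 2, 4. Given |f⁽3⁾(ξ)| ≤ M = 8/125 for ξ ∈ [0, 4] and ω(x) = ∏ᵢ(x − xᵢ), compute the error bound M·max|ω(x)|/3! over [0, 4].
64*sqrt(3)/3375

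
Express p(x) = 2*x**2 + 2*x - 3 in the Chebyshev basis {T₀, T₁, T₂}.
(-2)T₀ + (2)T₁ + T₂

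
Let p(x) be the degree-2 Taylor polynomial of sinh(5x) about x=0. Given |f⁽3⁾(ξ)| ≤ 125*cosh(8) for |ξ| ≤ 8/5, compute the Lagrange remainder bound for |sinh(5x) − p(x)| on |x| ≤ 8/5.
256*cosh(8)/3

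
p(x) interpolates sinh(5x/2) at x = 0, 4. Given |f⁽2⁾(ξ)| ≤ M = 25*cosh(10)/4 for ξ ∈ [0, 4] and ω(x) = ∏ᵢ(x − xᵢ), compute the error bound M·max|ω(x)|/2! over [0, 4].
25*cosh(10)/2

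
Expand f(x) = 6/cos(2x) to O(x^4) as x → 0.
6 + 12*x**2 + O(x**4)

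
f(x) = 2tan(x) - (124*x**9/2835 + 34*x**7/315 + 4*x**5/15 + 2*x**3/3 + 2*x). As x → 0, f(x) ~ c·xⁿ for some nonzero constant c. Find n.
11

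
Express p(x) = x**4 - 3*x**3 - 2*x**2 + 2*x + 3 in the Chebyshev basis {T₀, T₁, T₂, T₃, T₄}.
(19/8)T₀ + (-1/4)T₁ + (-1/2)T₂ + (-3/4)T₃ + (1/8)T₄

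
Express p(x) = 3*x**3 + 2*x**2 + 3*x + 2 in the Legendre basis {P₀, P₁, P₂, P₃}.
(8/3)P₀ + (24/5)P₁ + (4/3)P₂ + (6/5)P₃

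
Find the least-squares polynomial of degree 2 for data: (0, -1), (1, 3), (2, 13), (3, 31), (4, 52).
-6/5 + (7/5)x + (3)x²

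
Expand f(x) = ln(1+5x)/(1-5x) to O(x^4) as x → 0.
5*x + 25*x**2/2 + 625*x**3/6 + O(x**4)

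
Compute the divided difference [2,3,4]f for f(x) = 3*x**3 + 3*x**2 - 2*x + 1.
30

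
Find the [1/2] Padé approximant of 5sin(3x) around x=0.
15*x/(3*x**2/2 + 1)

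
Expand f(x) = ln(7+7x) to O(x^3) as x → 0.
log(7) + x - x**2/2 + O(x**3)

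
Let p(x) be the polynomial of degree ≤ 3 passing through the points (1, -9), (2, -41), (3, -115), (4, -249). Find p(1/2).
-25/8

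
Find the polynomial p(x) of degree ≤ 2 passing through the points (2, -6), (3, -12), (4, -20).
-x**2 - x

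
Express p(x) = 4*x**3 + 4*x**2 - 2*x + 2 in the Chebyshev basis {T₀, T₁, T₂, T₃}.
(4)T₀ + T₁ + (2)T₂ + T₃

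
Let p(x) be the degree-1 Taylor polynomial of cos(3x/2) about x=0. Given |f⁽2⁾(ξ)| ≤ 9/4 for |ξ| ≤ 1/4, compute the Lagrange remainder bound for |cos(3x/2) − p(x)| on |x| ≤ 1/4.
9/128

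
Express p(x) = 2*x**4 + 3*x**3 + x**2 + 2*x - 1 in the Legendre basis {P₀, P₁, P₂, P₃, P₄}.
(-4/15)P₀ + (19/5)P₁ + (38/21)P₂ + (6/5)P₃ + (16/35)P₄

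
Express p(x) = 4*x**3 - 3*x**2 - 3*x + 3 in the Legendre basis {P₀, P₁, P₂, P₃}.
(2)P₀ + (-3/5)P₁ + (-2)P₂ + (8/5)P₃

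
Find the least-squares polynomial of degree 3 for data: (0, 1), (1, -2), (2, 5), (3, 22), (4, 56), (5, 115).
29/42 + (-857/252)x + (67/84)x² + (8/9)x³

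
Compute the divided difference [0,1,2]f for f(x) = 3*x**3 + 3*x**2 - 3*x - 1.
12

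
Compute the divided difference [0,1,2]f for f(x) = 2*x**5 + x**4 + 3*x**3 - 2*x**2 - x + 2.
44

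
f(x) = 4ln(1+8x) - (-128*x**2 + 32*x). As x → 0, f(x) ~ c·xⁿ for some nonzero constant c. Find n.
3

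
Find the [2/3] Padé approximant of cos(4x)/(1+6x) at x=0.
(1 - 20*x**2/3)/(8*x**3 + 4*x**2/3 + 6*x + 1)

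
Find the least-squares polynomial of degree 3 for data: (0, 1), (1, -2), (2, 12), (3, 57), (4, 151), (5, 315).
47/63 + (-643/189)x + (-55/36)x² + (319/108)x³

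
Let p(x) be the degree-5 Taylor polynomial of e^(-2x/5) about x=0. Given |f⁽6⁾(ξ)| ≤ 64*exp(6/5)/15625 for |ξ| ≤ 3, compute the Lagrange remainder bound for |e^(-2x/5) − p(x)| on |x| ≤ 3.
324*exp(6/5)/78125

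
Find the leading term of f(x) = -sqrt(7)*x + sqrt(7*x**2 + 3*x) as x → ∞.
3*sqrt(7)/14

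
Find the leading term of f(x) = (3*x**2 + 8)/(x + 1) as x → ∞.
3*x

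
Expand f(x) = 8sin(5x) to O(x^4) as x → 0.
40*x - 500*x**3/3 + O(x**4)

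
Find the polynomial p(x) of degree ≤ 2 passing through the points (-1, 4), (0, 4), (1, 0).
-2*x**2 - 2*x + 4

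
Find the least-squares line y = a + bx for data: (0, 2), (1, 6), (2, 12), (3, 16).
a = 9/5, b = 24/5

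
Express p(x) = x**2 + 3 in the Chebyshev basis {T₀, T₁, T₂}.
(7/2)T₀ + (1/2)T₂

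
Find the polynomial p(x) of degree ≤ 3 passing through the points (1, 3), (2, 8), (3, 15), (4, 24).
x**2 + 2*x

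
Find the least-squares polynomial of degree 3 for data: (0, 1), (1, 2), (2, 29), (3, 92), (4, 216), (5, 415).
95/126 + (-341/108)x + (601/252)x² + (80/27)x³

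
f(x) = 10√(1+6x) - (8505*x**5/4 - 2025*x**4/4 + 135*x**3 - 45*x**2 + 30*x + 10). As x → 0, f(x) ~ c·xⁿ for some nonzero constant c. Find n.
6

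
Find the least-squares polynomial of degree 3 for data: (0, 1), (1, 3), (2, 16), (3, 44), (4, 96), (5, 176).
121/126 + (-583/756)x + (71/36)x² + (28/27)x³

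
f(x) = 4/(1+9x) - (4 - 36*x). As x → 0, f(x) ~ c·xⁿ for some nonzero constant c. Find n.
2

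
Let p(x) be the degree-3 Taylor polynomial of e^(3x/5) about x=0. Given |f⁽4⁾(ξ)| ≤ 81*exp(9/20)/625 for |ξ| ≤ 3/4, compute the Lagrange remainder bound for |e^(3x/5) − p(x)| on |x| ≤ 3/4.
2187*exp(9/20)/1280000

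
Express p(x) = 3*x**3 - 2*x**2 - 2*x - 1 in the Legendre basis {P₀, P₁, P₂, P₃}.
(-5/3)P₀ + (-1/5)P₁ + (-4/3)P₂ + (6/5)P₃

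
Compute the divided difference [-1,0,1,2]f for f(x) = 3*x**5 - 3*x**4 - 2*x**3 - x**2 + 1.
7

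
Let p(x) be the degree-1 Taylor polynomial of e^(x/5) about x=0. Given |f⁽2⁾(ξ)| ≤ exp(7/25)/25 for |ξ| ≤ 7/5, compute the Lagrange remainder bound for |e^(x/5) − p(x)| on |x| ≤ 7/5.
49*exp(7/25)/1250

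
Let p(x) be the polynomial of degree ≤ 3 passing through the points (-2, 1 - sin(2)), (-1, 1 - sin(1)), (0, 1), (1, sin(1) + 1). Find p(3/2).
5*sin(2)/16 + 7*sin(1)/8 + 1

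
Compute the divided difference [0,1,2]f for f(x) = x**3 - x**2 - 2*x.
2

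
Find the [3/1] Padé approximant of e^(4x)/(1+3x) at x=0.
(896*x**3/39 + 136*x**2/13 + 84*x/13 + 1)/(71*x/13 + 1)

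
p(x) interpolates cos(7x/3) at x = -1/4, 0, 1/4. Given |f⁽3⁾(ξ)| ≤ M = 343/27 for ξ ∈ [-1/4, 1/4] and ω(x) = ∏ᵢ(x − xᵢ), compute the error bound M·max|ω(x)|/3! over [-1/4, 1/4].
343*sqrt(3)/46656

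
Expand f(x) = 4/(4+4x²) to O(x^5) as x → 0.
1 - x**2 + x**4 + O(x**5)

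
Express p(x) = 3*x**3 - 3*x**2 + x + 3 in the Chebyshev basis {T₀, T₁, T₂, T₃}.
(3/2)T₀ + (13/4)T₁ + (-3/2)T₂ + (3/4)T₃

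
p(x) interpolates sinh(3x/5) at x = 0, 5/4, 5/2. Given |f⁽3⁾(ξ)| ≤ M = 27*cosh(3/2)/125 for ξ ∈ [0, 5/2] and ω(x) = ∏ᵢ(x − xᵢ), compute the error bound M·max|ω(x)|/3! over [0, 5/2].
sqrt(3)*cosh(3/2)/64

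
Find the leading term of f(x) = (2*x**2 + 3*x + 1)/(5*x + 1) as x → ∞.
2*x/5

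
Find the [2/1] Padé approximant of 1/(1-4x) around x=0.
1/(1 - 4*x)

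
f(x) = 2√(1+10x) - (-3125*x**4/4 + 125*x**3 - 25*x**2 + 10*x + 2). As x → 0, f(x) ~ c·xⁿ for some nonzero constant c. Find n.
5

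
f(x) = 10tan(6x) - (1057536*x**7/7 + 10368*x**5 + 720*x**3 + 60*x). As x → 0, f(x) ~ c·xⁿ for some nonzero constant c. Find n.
9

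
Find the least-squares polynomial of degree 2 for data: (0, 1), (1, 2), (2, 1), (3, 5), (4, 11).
54/35 + (-139/70)x + (15/14)x²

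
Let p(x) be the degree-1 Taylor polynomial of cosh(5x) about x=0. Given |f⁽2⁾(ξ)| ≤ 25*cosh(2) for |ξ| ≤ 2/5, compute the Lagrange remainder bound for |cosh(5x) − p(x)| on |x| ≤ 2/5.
2*cosh(2)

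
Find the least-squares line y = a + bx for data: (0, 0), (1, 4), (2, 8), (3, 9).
a = 3/5, b = 31/10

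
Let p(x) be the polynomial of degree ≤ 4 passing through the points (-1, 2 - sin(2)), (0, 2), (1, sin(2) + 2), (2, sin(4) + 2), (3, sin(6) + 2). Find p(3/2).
15*sin(4)/32 - 5*sin(6)/128 + 87*sin(2)/128 + 2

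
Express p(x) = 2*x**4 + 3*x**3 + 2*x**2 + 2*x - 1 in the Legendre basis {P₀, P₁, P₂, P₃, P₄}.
(1/15)P₀ + (19/5)P₁ + (52/21)P₂ + (6/5)P₃ + (16/35)P₄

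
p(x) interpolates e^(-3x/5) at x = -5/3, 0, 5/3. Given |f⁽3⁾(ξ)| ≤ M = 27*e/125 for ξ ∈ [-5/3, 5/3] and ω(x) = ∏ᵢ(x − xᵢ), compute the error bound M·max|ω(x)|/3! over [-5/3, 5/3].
sqrt(3)*e/27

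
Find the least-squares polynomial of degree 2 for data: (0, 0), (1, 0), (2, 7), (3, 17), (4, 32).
-2/7 + (-93/70)x + (33/14)x²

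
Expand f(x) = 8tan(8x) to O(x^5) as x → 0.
64*x + 4096*x**3/3 + O(x**5)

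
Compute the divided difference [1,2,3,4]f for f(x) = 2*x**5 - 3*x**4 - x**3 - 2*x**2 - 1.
99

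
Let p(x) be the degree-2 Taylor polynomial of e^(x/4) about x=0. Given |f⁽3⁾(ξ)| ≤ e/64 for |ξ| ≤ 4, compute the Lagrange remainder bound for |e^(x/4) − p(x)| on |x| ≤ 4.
e/6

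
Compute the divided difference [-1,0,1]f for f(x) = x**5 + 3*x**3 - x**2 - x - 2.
-1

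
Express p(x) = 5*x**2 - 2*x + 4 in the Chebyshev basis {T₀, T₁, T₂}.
(13/2)T₀ + (-2)T₁ + (5/2)T₂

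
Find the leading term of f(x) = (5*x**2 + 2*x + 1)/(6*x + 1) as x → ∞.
5*x/6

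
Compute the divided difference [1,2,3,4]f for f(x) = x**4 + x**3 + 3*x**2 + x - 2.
11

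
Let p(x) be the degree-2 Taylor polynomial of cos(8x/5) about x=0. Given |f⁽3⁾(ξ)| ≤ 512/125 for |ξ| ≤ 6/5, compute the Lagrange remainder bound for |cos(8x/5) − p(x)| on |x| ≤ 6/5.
18432/15625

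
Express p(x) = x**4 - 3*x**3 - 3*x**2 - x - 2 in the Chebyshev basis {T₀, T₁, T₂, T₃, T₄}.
(-25/8)T₀ + (-13/4)T₁ - T₂ + (-3/4)T₃ + (1/8)T₄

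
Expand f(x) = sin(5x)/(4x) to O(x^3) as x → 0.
5/4 - 125*x**2/24 + O(x**3)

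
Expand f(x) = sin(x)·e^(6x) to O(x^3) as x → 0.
x + 6*x**2 + O(x**3)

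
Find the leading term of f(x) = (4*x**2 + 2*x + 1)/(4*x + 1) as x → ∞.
x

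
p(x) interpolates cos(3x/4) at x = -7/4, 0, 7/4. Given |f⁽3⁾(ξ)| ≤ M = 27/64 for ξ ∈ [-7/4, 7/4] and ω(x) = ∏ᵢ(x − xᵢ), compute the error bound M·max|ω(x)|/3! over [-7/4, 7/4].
343*sqrt(3)/4096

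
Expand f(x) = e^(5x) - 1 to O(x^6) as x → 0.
5*x + 25*x**2/2 + 125*x**3/6 + 625*x**4/24 + 625*x**5/24 + O(x**6)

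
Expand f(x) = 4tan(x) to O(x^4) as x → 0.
4*x + 4*x**3/3 + O(x**4)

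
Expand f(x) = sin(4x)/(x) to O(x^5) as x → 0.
4 - 32*x**2/3 + 128*x**4/15 + O(x**5)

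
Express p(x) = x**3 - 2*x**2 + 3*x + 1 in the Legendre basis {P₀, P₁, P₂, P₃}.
(1/3)P₀ + (18/5)P₁ + (-4/3)P₂ + (2/5)P₃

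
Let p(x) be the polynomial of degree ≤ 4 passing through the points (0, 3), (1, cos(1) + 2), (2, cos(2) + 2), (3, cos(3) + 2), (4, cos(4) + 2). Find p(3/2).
45*cos(2)/64 + 3*cos(4)/128 - 5*cos(3)/32 + 15*cos(1)/32 + 251/128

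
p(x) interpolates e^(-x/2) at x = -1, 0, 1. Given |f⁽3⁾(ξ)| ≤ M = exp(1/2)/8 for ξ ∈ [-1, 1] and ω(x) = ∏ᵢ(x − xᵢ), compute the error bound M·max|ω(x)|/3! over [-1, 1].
sqrt(3)*exp(1/2)/216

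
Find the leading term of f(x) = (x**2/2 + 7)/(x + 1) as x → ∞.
x/2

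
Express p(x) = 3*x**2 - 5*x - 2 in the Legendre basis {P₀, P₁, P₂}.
-P₀ + (-5)P₁ + (2)P₂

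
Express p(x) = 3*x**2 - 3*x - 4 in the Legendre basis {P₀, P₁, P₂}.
(-3)P₀ + (-3)P₁ + (2)P₂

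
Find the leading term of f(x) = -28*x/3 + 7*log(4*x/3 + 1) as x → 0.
-56*x**2/9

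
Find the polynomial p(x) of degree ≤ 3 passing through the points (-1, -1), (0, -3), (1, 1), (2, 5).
-x**3 + 3*x**2 + 2*x - 3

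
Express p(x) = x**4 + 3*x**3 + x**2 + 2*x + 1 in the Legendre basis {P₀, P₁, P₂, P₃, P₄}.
(23/15)P₀ + (19/5)P₁ + (26/21)P₂ + (6/5)P₃ + (8/35)P₄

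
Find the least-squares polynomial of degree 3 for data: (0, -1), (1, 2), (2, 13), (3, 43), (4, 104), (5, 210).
-139/126 + (2977/756)x + (-325/126)x² + (221/108)x³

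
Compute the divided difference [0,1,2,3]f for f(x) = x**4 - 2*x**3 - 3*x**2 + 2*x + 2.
4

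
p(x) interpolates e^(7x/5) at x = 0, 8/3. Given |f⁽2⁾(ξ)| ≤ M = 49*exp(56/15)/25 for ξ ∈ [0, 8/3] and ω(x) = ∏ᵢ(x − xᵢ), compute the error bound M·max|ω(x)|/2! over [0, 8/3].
392*exp(56/15)/225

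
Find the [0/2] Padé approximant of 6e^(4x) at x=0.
6/(8*x**2 - 4*x + 1)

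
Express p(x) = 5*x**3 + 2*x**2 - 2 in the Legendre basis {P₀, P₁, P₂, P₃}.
(-4/3)P₀ + (3)P₁ + (4/3)P₂ + (2)P₃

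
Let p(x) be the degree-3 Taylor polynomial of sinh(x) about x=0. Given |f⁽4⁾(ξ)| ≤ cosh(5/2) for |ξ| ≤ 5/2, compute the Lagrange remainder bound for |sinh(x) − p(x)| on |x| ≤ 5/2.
625*cosh(5/2)/384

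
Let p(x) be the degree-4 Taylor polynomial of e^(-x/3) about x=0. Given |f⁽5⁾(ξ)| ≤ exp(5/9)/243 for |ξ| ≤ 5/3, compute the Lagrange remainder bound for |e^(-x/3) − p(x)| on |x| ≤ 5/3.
625*exp(5/9)/1417176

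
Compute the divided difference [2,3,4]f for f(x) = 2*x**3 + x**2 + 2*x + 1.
19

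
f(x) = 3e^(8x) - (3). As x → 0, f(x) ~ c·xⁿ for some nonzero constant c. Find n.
1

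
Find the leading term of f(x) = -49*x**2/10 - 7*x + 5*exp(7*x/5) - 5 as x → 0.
343*x**3/150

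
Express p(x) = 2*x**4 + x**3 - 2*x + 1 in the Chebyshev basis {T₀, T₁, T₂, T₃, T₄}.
(7/4)T₀ + (-5/4)T₁ + T₂ + (1/4)T₃ + (1/4)T₄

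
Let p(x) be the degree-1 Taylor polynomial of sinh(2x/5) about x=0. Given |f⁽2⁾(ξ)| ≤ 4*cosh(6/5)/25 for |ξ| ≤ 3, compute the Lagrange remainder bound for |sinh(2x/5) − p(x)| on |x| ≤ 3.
18*cosh(6/5)/25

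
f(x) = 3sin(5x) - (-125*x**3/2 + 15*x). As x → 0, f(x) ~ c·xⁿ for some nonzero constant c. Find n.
5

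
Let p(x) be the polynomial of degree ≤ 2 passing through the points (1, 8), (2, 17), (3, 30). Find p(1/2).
5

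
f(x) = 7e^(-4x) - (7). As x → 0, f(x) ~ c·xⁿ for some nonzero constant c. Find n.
1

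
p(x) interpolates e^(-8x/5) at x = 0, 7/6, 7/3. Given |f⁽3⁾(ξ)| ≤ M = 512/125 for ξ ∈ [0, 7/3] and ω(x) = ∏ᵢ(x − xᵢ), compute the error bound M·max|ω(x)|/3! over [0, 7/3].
21952*sqrt(3)/91125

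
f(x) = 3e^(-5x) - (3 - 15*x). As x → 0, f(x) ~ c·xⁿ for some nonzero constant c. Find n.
2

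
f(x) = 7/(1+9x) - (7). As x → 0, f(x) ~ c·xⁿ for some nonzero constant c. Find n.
1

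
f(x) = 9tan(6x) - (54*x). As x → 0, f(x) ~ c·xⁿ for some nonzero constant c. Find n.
3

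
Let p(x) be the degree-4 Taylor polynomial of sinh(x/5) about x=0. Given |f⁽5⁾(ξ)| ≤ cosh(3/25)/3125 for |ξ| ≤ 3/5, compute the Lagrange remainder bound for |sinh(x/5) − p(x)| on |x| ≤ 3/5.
81*cosh(3/25)/390625000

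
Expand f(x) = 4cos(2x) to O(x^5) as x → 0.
4 - 8*x**2 + 8*x**4/3 + O(x**5)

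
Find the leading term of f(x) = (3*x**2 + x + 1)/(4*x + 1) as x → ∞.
3*x/4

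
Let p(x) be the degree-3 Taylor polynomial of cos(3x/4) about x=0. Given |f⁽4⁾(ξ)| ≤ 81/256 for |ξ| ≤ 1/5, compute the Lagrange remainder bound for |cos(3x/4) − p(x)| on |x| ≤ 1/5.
27/1280000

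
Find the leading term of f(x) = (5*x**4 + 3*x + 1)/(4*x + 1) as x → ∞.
5*x**3/4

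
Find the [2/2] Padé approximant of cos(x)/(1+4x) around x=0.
(-187*x**2/372 + 2*x/93 + 1)/(x**2/12 + 374*x/93 + 1)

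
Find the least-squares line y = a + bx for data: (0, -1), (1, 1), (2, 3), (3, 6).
a = -6/5, b = 23/10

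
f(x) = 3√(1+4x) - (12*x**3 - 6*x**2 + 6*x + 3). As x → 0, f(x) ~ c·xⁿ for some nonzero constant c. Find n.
4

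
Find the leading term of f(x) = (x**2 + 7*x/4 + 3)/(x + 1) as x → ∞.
x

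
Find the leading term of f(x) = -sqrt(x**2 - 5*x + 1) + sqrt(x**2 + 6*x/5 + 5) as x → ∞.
31/10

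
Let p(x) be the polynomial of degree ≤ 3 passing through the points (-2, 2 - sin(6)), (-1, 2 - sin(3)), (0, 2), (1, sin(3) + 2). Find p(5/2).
35*sin(6)/16 - 15*sin(3)/8 + 2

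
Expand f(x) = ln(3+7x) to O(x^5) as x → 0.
log(3) + 7*x/3 - 49*x**2/18 + 343*x**3/81 - 2401*x**4/324 + O(x**5)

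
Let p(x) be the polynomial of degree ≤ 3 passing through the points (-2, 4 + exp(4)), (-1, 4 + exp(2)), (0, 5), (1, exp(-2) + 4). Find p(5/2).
5*(-7*exp(6) - 25*exp(2) + 21 + 27*exp(4))*exp(-2)/16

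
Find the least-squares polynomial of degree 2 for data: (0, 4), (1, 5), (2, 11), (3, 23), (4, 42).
21/5 + (-13/5)x + (3)x²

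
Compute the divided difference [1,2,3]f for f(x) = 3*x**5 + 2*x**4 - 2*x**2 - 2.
318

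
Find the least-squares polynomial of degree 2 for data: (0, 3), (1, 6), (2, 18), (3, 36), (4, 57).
12/5 + (9/5)x + (3)x²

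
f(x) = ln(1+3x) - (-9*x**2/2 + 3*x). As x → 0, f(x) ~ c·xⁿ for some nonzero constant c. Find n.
3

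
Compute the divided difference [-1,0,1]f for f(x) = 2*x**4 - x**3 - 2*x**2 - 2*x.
0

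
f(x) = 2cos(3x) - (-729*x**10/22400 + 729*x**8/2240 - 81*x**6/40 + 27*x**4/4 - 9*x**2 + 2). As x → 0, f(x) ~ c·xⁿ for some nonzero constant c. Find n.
12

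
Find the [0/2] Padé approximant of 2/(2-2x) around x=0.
1/(1 - x)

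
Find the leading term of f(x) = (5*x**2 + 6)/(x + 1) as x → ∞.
5*x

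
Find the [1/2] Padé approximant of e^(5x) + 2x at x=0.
(1133*x/219 + 1)/(125*x**2/438 - 400*x/219 + 1)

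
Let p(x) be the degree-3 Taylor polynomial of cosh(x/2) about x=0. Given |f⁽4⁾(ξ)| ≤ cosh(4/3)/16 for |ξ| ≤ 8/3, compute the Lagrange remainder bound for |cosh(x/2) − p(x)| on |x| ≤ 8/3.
32*cosh(4/3)/243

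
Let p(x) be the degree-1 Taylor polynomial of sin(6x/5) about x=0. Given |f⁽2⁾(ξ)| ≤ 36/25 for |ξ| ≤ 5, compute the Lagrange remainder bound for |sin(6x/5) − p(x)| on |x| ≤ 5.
18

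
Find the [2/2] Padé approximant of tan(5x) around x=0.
5*x/(1 - 25*x**2/3)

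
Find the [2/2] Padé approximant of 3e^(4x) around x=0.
(4*x**2 + 6*x + 3)/(4*x**2/3 - 2*x + 1)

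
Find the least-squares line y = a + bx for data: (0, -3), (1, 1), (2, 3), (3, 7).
a = -14/5, b = 16/5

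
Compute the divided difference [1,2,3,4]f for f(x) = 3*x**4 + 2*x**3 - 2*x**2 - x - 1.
32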